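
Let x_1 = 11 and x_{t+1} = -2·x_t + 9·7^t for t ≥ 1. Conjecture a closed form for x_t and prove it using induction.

Computing the first terms: x_1 = 11, x_2 = 41, x_3 = 359. This suggests x_t = (-2)^(t + 1) + 7^t.
Base step (t = 1): the formula gives 11 = 11 = x_1.
Suppose the result is true for t = i, so x_i = (-2)^(i + 1) + 7^i.
Then x_{i+1} = -2·x_i + 9·7^i = -2·((-2)^(i + 1) + 7^i) + 9·7^i = (-2)^(i + 2) + 7^(i + 1) = (-2)^((i+1) + 1) + 7^(i+1),
which is the claimed formula at t = i+1.
By induction, the statement is established for all t ≥ 1.

x_t = (-2)^(t + 1) + 7^t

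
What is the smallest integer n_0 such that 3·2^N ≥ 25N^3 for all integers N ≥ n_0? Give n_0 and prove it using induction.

At N = 14: 49152 < 68600, so the inequality fails and n_0 ≥ 15. We prove 3·2^N ≥ 25N^3 for all N ≥ 15.
For the base case N = 15: 3·2^N = 98304 and 25N^3 = 84375, so 98304 ≥ 84375.
Suppose the result is true for N = r, so 3·2^r ≥ 25r^3.
Then 3·2^(r + 1) = 2·(3·2^r) ≥ 2·(25r^3).
Also, for r ≥ 15 we have 2·(25r^3) ≥ 25(r+1)^3, since 2 ≥ (1 + 1/r)^3 for all r ≥ 15.
Combining, 3·2^(r + 1) ≥ 25(r+1)^3.
By induction, the statement is established for all N ≥ 15.
Hence the smallest such n_0 is 15.

n_0 = 15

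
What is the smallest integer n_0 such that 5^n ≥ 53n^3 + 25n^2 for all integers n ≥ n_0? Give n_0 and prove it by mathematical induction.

n_0 = 6

At n = 5: 3125 < 7250, so the inequality fails and n_0 ≥ 6. We prove 5^n ≥ 53n^3 + 25n^2 for all n ≥ 6.
Base case (n = 6): 5^n = 15625 and 53n^3 + 25n^2 = 12348, so 15625 ≥ 12348.
Inductive step: suppose the statement holds for some p ≥ 6, so 5^p ≥ 53p^3 + 25p^2.
Then 5^(p + 1) = 5·(5^p) ≥ 5·(53p^3 + 25p^2).
Also, for p ≥ 6 we have 5·(53p^3 + 25p^2) ≥ 53(p+1)^3 + 25(p+1)^2, since 5·(53p^3 + 25p^2) − (53(p+1)^3 + 25(p+1)^2) = 212p^3 - 59p^2 - 209p - 78, which is nonnegative for all p ≥ 6.
Combining, 5^(p + 1) ≥ 53(p+1)^3 + 25(p+1)^2.
This completes the induction.
Hence the smallest such n_0 is 6.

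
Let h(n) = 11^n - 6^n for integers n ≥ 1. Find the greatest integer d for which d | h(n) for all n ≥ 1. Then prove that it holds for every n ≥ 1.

Computing the first values: h(1) = 5 and h(2) = 85; gcd(5, 85) = 5, so d ≤ 5.
We prove 5 | 11^n - 6^n for all n ≥ 1 by induction on n.
Base case (n = 1): h(1) = 5 = 5·(1), so 5 | h(1).
Inductive step: assume the claim holds for n = j, i.e. 5 | h(j). Then
11^{j+1} − 6^{j+1} = 11·11^j − 6·6^j = 11·(11^j − 6^j) + (5)·6^j. The first term is divisible by 5 by the inductive hypothesis, and the second term (5)·6^j is divisible by 5 since 5 | 5. Hence 5 | h(j+1).
By the principle of mathematical induction, the result holds for all n ≥ 1.
Therefore the largest such d is 5.

d = 5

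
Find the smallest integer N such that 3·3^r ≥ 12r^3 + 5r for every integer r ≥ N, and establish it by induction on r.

At r = 6: 2187 < 2622, so the inequality fails and N ≥ 7. We prove 3·3^r ≥ 12r^3 + 5r for all r ≥ 7.
When r = 7: 3·3^r = 6561 and 12r^3 + 5r = 4151, so 6561 ≥ 4151.
Suppose the result is true for r = i, so 3·3^i ≥ 12i^3 + 5i.
Then 3·3^(i + 1) = 3·(3·3^i) ≥ 3·(12i^3 + 5i).
Also, for i ≥ 7 we have 3·(12i^3 + 5i) ≥ 12(i+1)^3 + 5(i+1), since 3·(12i^3 + 5i) − (12(i+1)^3 + 5(i+1)) = 24i^3 - 36i^2 - 26i - 17, which is nonnegative for all i ≥ 7.
Combining, 3·3^(i + 1) ≥ 12(i+1)^3 + 5(i+1).
By induction, the statement is established for all r ≥ 7.
Hence the smallest such N is 7.

N = 7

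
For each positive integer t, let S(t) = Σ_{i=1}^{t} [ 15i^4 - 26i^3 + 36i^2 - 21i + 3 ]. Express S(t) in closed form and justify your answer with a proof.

We claim S(t) = t(3t^4 + t^3 + 4t^2 + t - 2) for all t ≥ 1.
Base case (t = 1): S(1) = 7, and the closed form gives 7. They agree.
Suppose the result is true for t = i, so S(i) = i(3i^4 + i^3 + 4i^2 + i - 2).
Then S(i+1) = S(i) + (15i^4 + 34i^3 + 48i^2 + 33i + 7) = (i(3i^4 + i^3 + 4i^2 + i - 2)) + (15i^4 + 34i^3 + 48i^2 + 33i + 7).
Simplifying, S(i+1) = (i + 1)(3i^4 + 13i^3 + 25i^2 + 24i + 7) = (i+1)(3(i+1)^4 + (i+1)^3 + 4(i+1)^2 + (i+1) - 2),
which is the closed form with t = i+1.
By induction, the statement is established for all t ≥ 1.

S(t) = t(3t^4 + t^3 + 4t^2 + t - 2)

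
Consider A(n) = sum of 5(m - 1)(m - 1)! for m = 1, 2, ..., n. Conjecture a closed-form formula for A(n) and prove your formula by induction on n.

We claim A(n) = 5n! - 5 for all n ≥ 1.
When n = 1: A(1) = 0, and the closed form gives 0. They agree.
For the inductive step, assume it holds for an arbitrary m ≥ 1, so A(m) = 5m! - 5.
Then A(m+1) = A(m) + (5m·m!) = (5m! - 5) + (5m·m!).
Simplifying, A(m+1) = 5(m+1)! - 5,
which is the closed form with n = m+1.
This completes the induction.

A(n) = 5n! - 5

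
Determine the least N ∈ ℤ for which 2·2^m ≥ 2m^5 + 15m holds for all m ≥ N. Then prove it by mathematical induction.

At m = 22: 8388608 < 10307594, so the inequality fails and N ≥ 23. We prove 2·2^m ≥ 2m^5 + 15m for all m ≥ 23.
For the base case m = 23: 2·2^m = 16777216 and 2m^5 + 15m = 12873031, so 16777216 ≥ 12873031.
Inductive step: assume the claim holds for m = r, so 2·2^r ≥ 2r^5 + 15r.
Then 2·2^(r + 1) = 2·(2·2^r) ≥ 2·(2r^5 + 15r).
Also, for r ≥ 23 we have 2·(2r^5 + 15r) ≥ 2(r+1)^5 + 15(r+1), since 2·(2r^5 + 15r) − (2(r+1)^5 + 15(r+1)) = 2r^5 - 10r^4 - 20r^3 - 20r^2 + 5r - 17, which is nonnegative for all r ≥ 23.
Combining, 2·2^(r + 1) ≥ 2(r+1)^5 + 15(r+1).
By induction, the statement is established for all m ≥ 23.
Hence the smallest such N is 23.

N = 23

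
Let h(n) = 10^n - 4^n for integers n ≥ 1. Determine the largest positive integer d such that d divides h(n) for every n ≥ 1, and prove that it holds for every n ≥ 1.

d = 6

Computing the first values: h(1) = 6 and h(2) = 84; gcd(6, 84) = 6, so d ≤ 6.
We prove 6 | 10^n - 4^n for all n ≥ 1 by induction on n.
For the base case n = 1: h(1) = 6 = 6·(1), so 6 | h(1).
Suppose the result is true for n = m, i.e. 6 | h(m). Then
10^{m+1} − 4^{m+1} = 10·10^m − 4·4^m = 10·(10^m − 4^m) + (6)·4^m. The first term is divisible by 6 by the inductive hypothesis, and the second term (6)·4^m is divisible by 6 since 6 | 6. Hence 6 | h(m+1).
By induction, the statement is established for all n ≥ 1.
Therefore the largest such d is 6.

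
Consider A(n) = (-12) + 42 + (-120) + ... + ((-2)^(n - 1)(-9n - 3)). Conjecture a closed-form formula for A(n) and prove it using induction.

We claim A(n) = (-2)^n(3n + 2) - 2 for all n ≥ 1.
Base case (n = 1): A(1) = -12, and the closed form gives -12. They agree.
Suppose the result is true for n = r, so A(r) = (-2)^r(3r + 2) - 2.
Then A(r+1) = A(r) + ((-2)^r(-9r - 12)) = ((-2)^r(3r + 2) - 2) + ((-2)^r(-9r - 12)).
Simplifying, A(r+1) = -6(-2)^r·r - 10(-2)^r - 2 = (-2)^(r+1)(3(r+1) + 2) - 2,
which is the closed form with n = r+1.
By induction, the statement is established for all n ≥ 1.

A(n) = (-2)^n(3n + 2) - 2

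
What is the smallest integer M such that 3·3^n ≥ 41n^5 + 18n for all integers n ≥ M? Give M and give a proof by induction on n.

At n = 14: 14348907 < 22051036, so the inequality fails and M ≥ 15. We prove 3·3^n ≥ 41n^5 + 18n for all n ≥ 15.
For the base case n = 15: 3·3^n = 43046721 and 41n^5 + 18n = 31134645, so 43046721 ≥ 31134645.
Inductive step: assume the claim holds for n = p, so 3·3^p ≥ 41p^5 + 18p.
Then 3·3^(p + 1) = 3·(3·3^p) ≥ 3·(41p^5 + 18p).
Also, for p ≥ 15 we have 3·(41p^5 + 18p) ≥ 41(p+1)^5 + 18(p+1), since 3·(41p^5 + 18p) − (41(p+1)^5 + 18(p+1)) = 82p^5 - 205p^4 - 410p^3 - 410p^2 - 169p - 59, which is nonnegative for all p ≥ 15.
Combining, 3·3^(p + 1) ≥ 41(p+1)^5 + 18(p+1).
By induction, the statement is established for all n ≥ 15.
Hence the smallest such M is 15.

M = 15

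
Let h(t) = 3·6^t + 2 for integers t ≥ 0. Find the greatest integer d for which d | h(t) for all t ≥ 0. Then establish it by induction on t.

Computing the first values: h(0) = 5 and h(1) = 20; gcd(5, 20) = 5, so d ≤ 5.
We prove 5 | 3·6^t + 2 for all t ≥ 0 by induction on t.
For the base case t = 0: h(0) = 5 = 5·(1), so 5 | h(0).
For the inductive step, assume it holds for an arbitrary i ≥ 0, i.e. 5 | h(i). Then
h(i+1) = 3·6^(i+1) + 2 = 6·(3·6^i + 2) - 10 = 6·h(i) - 10. The first term is divisible by 5 by the inductive hypothesis, and -10 is divisible by 5. Hence 5 | h(i+1).
Hence, by induction on t, the claim holds for every t ≥ 0.
Therefore the largest such d is 5.

d = 5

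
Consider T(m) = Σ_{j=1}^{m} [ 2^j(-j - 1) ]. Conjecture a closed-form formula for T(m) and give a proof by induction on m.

We claim T(m) = -2^(m + 1)m for all m ≥ 1.
For the base case m = 1: T(1) = -4, and the closed form gives -4. They agree.
Inductive step: assume the claim holds for m = j, so T(j) = -2^(j + 1)j.
Then T(j+1) = T(j) + (2^(j + 1)(-j - 2)) = (-2^(j + 1)j) + (2^(j + 1)(-j - 2)).
Simplifying, T(j+1) = 2^(j + 2)(-j - 1) = -2^((j+1) + 1)(j+1),
which is the closed form with m = j+1.
Hence, by induction on m, the claim holds for every m ≥ 1.

T(m) = -2^(m + 1)m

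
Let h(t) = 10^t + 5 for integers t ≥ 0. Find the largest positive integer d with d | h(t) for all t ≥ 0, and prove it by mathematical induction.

Computing the first values: h(0) = 6 and h(1) = 15; gcd(6, 15) = 3, so d ≤ 3.
We prove 3 | 10^t + 5 for all t ≥ 0 by induction on t.
Base step (t = 0): h(0) = 6 = 3·(2), so 3 | h(0).
Suppose the result is true for t = k, i.e. 3 | h(k). Then
h(k+1) = 10^(k+1) + 5 = 10·(10^k + 5) - 45 = 10·h(k) - 45. The first term is divisible by 3 by the inductive hypothesis, and -45 is divisible by 3. Hence 3 | h(k+1).
Hence, by induction on t, the claim holds for every t ≥ 0.
Therefore the largest such d is 3.

d = 3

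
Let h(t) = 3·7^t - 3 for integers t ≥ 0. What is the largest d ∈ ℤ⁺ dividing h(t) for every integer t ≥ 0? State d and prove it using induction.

Computing the first values: h(0) = 0 and h(1) = 18; gcd(0, 18) = 18, so d ≤ 18.
We prove 18 | 3·7^t - 3 for all t ≥ 0 by induction on t.
For the base case t = 0: h(0) = 0 = 18·(0), so 18 | h(0).
Inductive step: assume the claim holds for t = p, i.e. 18 | h(p). Then
h(p+1) = 3·7^(p+1) - 3 = 7·(3·7^p - 3) + 18 = 7·h(p) + 18. The first term is divisible by 18 by the inductive hypothesis, and 18 is divisible by 18. Hence 18 | h(p+1).
This completes the induction.
Therefore the largest such d is 18.

d = 18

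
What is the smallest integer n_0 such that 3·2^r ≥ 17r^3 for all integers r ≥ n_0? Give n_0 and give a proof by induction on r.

At r = 13: 24576 < 37349, so the inequality fails and n_0 ≥ 14. We prove 3·2^r ≥ 17r^3 for all r ≥ 14.
When r = 14: 3·2^r = 49152 and 17r^3 = 46648, so 49152 ≥ 46648.
Inductive step: assume the claim holds for r = i, so 3·2^i ≥ 17i^3.
Then 3·2^(i + 1) = 2·(3·2^i) ≥ 2·(17i^3).
Also, for i ≥ 14 we have 2·(17i^3) ≥ 17(i+1)^3, since 2 ≥ (1 + 1/i)^3 for all i ≥ 14.
Combining, 3·2^(i + 1) ≥ 17(i+1)^3.
This completes the induction.
Hence the smallest such n_0 is 14.

n_0 = 14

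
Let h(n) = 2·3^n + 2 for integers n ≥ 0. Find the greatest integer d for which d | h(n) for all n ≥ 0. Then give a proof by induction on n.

d = 4

Computing the first values: h(0) = 4 and h(1) = 8; gcd(4, 8) = 4, so d ≤ 4.
We prove 4 | 2·3^n + 2 for all n ≥ 0 by induction on n.
For the base case n = 0: h(0) = 4 = 4·(1), so 4 | h(0).
Suppose the result is true for n = j, i.e. 4 | h(j). Then
h(j+1) = 2·3^(j+1) + 2 = 3·(2·3^j + 2) - 4 = 3·h(j) - 4. The first term is divisible by 4 by the inductive hypothesis, and -4 is divisible by 4. Hence 4 | h(j+1).
Hence, by induction on n, the claim holds for every n ≥ 0.
Therefore the largest such d is 4.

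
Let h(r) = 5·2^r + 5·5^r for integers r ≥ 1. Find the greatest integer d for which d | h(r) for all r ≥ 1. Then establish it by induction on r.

Computing the first values: h(1) = 35 and h(2) = 145; gcd(35, 145) = 5, so d ≤ 5.
We prove 5 | 5·2^r + 5·5^r for all r ≥ 1 by induction on r.
When r = 1: h(1) = 35 = 5·(7), so 5 | h(1).
Inductive step: suppose the statement holds for some p ≥ 1, i.e. 5 | h(p). Then
h(p+1) − 5·h(p) = (5·2^(p+1) + 5·5^(p+1)) − 5·(5·2^p + 5·5^p) = (5)·2^p·(2 − 5) = (-15)·2^p. Since 5 | h(p) by the inductive hypothesis, 5 | 5·h(p); and 5 | -15 since -15 = 5·-3. Therefore 5 | h(p+1).
By induction, the statement is established for all r ≥ 1.
Therefore the largest such d is 5.

d = 5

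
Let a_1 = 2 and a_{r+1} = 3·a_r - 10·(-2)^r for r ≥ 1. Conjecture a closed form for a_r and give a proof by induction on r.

a_r = -(-2)^(r + 1) + 2·3^r

Computing the first terms: a_1 = 2, a_2 = 26, a_3 = 38. This suggests a_r = -(-2)^(r + 1) + 2·3^r.
Base case (r = 1): the formula gives 2 = 2 = a_1.
Inductive step: suppose the statement holds for some m ≥ 1, so a_m = -(-2)^(m + 1) + 2·3^m.
Then a_{m+1} = 3·a_m - 10·(-2)^m = 3·(-(-2)^(m + 1) + 2·3^m) - 10·(-2)^m = -(-2)^(m + 2) + 2·3^(m + 1) = -(-2)^((m+1) + 1) + 2·3^(m+1),
which is the claimed formula at r = m+1.
By the principle of mathematical induction, the result holds for all r ≥ 1.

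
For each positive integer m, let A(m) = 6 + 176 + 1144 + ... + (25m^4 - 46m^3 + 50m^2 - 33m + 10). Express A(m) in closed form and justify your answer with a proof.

A(m) = m(m^2 + m + 1)(5m^2 - 4m + 1)

We claim A(m) = m(m^2 + m + 1)(5m^2 - 4m + 1) for all m ≥ 1.
When m = 1: A(1) = 6, and the closed form gives 6. They agree.
Suppose the result is true for m = k, so A(k) = k(5k^4 + k^3 + 2k^2 - 3k + 1).
Then A(k+1) = A(k) + (25k^4 + 54k^3 + 62k^2 + 29k + 6) = (k(5k^4 + k^3 + 2k^2 - 3k + 1)) + (25k^4 + 54k^3 + 62k^2 + 29k + 6).
Simplifying, A(k+1) = (k + 1)(k^2 + 3k + 3)(5k^2 + 6k + 2) = (k+1)((k+1)^2 + (k+1) + 1)(5(k+1)^2 - 4(k+1) + 1),
which is the closed form with m = k+1.
Hence, by induction on m, the claim holds for every m ≥ 1.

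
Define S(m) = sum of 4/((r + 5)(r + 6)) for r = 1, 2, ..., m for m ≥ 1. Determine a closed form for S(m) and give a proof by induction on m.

We claim S(m) = 2m/(3(m + 6)) for all m ≥ 1.
Base step (m = 1): S(1) = 2/21, and the closed form gives 2/21. They agree.
Inductive step: assume the claim holds for m = r, so S(r) = 2r/(3(r + 6)).
Then S(r+1) = S(r) + (4/((r + 6)(r + 7))) = (2r/(3(r + 6))) + (4/((r + 6)(r + 7))).
Simplifying, S(r+1) = 2(r + 1)/(3(r + 7)) = 2(r+1)/(3((r+1) + 6)),
which is the closed form with m = r+1.
This completes the induction.

S(m) = 2m/(3(m + 6))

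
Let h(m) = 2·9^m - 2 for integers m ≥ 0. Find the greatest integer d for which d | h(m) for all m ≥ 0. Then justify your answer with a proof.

d = 16

Computing the first values: h(0) = 0 and h(1) = 16; gcd(0, 16) = 16, so d ≤ 16.
We prove 16 | 2·9^m - 2 for all m ≥ 0 by induction on m.
Base step (m = 0): h(0) = 0 = 16·(0), so 16 | h(0).
For the inductive step, assume it holds for an arbitrary j ≥ 0, i.e. 16 | h(j). Then
h(j+1) = 2·9^(j+1) - 2 = 9·(2·9^j - 2) + 16 = 9·h(j) + 16. The first term is divisible by 16 by the inductive hypothesis, and 16 is divisible by 16. Hence 16 | h(j+1).
This completes the induction.
Therefore the largest such d is 16.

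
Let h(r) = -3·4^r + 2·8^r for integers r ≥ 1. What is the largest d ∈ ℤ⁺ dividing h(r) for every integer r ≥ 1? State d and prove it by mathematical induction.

Computing the first values: h(1) = 4 and h(2) = 80; gcd(4, 80) = 4, so d ≤ 4.
We prove 4 | -3·4^r + 2·8^r for all r ≥ 1 by induction on r.
Base case (r = 1): h(1) = 4 = 4·(1), so 4 | h(1).
Inductive step: assume the claim holds for r = i, i.e. 4 | h(i). Then
h(i+1) − 8·h(i) = (-3·4^(i+1) + 2·8^(i+1)) − 8·(-3·4^i + 2·8^i) = (-3)·4^i·(4 − 8) = (12)·4^i. Since 4 | h(i) by the inductive hypothesis, 4 | 8·h(i); and 4 | 12 since 12 = 4·3. Therefore 4 | h(i+1).
Hence, by induction on r, the claim holds for every r ≥ 1.
Therefore the largest such d is 4.

d = 4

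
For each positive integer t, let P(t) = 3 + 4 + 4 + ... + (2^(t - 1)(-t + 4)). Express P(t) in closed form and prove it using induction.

P(t) = 2^t(-t + 5) - 5

We claim P(t) = 2^t(-t + 5) - 5 for all t ≥ 1.
For the base case t = 1: P(1) = 3, and the closed form gives 3. They agree.
Inductive step: suppose the statement holds for some j ≥ 1, so P(j) = 2^j(-j + 5) - 5.
Then P(j+1) = P(j) + (2^j(-j + 3)) = (2^j(-j + 5) - 5) + (2^j(-j + 3)).
Simplifying, P(j+1) = -2^(j + 1)j + 2^(j + 3) - 5 = 2^(j+1)(-(j+1) + 5) - 5,
which is the closed form with t = j+1.
By induction, the statement is established for all t ≥ 1.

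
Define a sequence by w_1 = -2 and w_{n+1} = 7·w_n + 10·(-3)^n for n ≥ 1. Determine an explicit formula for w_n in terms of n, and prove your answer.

Computing the first terms: w_1 = -2, w_2 = -44, w_3 = -218. This suggests w_n = -(-3)^n - 5·7^(n - 1).
When n = 1: the formula gives -2 = -2 = w_1.
Suppose the result is true for n = k, so w_k = -(-3)^k - 5·7^(k - 1).
Then w_{k+1} = 7·w_k + 10·(-3)^k = 7·(-(-3)^k - 5·7^(k - 1)) + 10·(-3)^k = -(-3)^(k + 1) - 5·7^k = -(-3)^(k+1) - 5·7^((k+1) - 1),
which is the claimed formula at n = k+1.
By induction, the statement is established for all n ≥ 1.

w_n = -(-3)^n - 5·7^(n - 1)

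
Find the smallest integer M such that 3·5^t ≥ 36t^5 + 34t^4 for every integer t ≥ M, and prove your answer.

M = 9

At t = 8: 1171875 < 1318912, so the inequality fails and M ≥ 9. We prove 3·5^t ≥ 36t^5 + 34t^4 for all t ≥ 9.
For the base case t = 9: 3·5^t = 5859375 and 36t^5 + 34t^4 = 2348838, so 5859375 ≥ 2348838.
Suppose the result is true for t = j, so 3·5^j ≥ 36j^5 + 34j^4.
Then 3·5^(j + 1) = 5·(3·5^j) ≥ 5·(36j^5 + 34j^4).
Also, for j ≥ 9 we have 5·(36j^5 + 34j^4) ≥ 36(j+1)^5 + 34(j+1)^4, since 5·(36j^5 + 34j^4) − (36(j+1)^5 + 34(j+1)^4) = 144j^5 - 44j^4 - 496j^3 - 564j^2 - 316j - 70, which is nonnegative for all j ≥ 9.
Combining, 3·5^(j + 1) ≥ 36(j+1)^5 + 34(j+1)^4.
By the principle of mathematical induction, the result holds for all t ≥ 9.
Hence the smallest such M is 9.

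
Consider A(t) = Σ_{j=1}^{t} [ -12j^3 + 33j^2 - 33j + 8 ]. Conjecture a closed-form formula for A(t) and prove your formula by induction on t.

We claim A(t) = -t(3t^3 - 5t^2 + 3t + 3) for all t ≥ 1.
When t = 1: A(1) = -4, and the closed form gives -4. They agree.
Inductive step: assume the claim holds for t = j, so A(j) = j(-3j^3 + 5j^2 - 3j - 3).
Then A(j+1) = A(j) + (-12j^3 - 3j^2 - 3j - 4) = (j(-3j^3 + 5j^2 - 3j - 3)) + (-12j^3 - 3j^2 - 3j - 4).
Simplifying, A(j+1) = -(j + 1)(3j^3 + 4j^2 + 2j + 4) = -(j+1)(3(j+1)^3 - 5(j+1)^2 + 3(j+1) + 3),
which is the closed form with t = j+1.
This completes the induction.

A(t) = -t(3t^3 - 5t^2 + 3t + 3)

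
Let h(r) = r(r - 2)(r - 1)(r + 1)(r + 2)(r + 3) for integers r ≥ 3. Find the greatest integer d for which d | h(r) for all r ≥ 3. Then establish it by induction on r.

d = 720

Computing the first values: h(3) = 720 and h(4) = 5040; gcd(720, 5040) = 720, so d ≤ 720.
We prove 720 | r(r - 2)(r - 1)(r + 1)(r + 2)(r + 3) for all r ≥ 3 by induction on r.
For the base case r = 3: h(3) = 720 = 720·(1), so 720 | h(3).
Inductive step: assume the claim holds for r = i, i.e. 720 | h(i). Then
h(i+1) − h(i) = (i-1)·i·(i+1)·(i+2)·(i+3)·(i+4) − (i-2)·(i-1)·i·(i+1)·(i+2)·(i+3) = (i-1)·i·(i+1)·(i+2)·(i+3)·[(i+4) − (i-2)] = 6·(i-1)·i·(i+1)·(i+2)·(i+3). The product of 5 consecutive integers is divisible by (5)! = 120, so h(i+1) − h(i) is divisible by 6·120 = 720. By the inductive hypothesis 720 | h(i), hence 720 | h(i+1).
This completes the induction.
Therefore the largest such d is 720.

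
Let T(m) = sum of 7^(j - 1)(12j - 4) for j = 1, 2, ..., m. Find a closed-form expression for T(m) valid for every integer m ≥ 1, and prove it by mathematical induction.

T(m) = 7^m(2m - 1) + 1

We claim T(m) = 7^m(2m - 1) + 1 for all m ≥ 1.
Base step (m = 1): T(1) = 8, and the closed form gives 8. They agree.
Inductive step: assume the claim holds for m = j, so T(j) = 7^j(2j - 1) + 1.
Then T(j+1) = T(j) + (7^j(12j + 8)) = (7^j(2j - 1) + 1) + (7^j(12j + 8)).
Simplifying, T(j+1) = 14·7^j·j + 7·7^j + 1 = 7^(j+1)(2(j+1) - 1) + 1,
which is the closed form with m = j+1.
By the principle of mathematical induction, the result holds for all m ≥ 1.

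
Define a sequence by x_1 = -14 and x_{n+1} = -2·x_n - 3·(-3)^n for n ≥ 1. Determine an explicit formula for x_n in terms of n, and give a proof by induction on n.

x_n = -5(-2)^(n - 1) - (-3)^(n + 1)

Computing the first terms: x_1 = -14, x_2 = 37, x_3 = -101. This suggests x_n = -5(-2)^(n - 1) - (-3)^(n + 1).
When n = 1: the formula gives -14 = -14 = x_1.
Inductive step: assume the claim holds for n = m, so x_m = -5(-2)^(m - 1) - (-3)^(m + 1).
Then x_{m+1} = -2·x_m - 3·(-3)^m = -2·(-5(-2)^(m - 1) - (-3)^(m + 1)) - 3·(-3)^m = -5(-2)^m - (-3)^(m + 2) = -5(-2)^((m+1) - 1) - (-3)^((m+1) + 1),
which is the claimed formula at n = m+1.
By induction, the statement is established for all n ≥ 1.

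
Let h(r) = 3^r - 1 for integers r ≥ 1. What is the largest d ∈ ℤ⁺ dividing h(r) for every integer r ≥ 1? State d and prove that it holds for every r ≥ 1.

Computing the first values: h(1) = 2 and h(2) = 8; gcd(2, 8) = 2, so d ≤ 2.
We prove 2 | 3^r - 1 for all r ≥ 1 by induction on r.
For the base case r = 1: h(1) = 2 = 2·(1), so 2 | h(1).
Inductive step: suppose the statement holds for some i ≥ 1, i.e. 2 | h(i). Then
3^{i+1} − 1^{i+1} = 3·3^i − 1·1^i = 3·(3^i − 1^i) + (2)·1^i. The first term is divisible by 2 by the inductive hypothesis, and the second term (2)·1^i is divisible by 2 since 2 | 2. Hence 2 | h(i+1).
Hence, by induction on r, the claim holds for every r ≥ 1.
Therefore the largest such d is 2.

d = 2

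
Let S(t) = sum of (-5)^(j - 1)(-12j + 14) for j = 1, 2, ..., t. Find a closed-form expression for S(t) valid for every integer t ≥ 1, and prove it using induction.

S(t) = 2(-5)^t(t - 1) + 2

We claim S(t) = 2(-5)^t(t - 1) + 2 for all t ≥ 1.
When t = 1: S(1) = 2, and the closed form gives 2. They agree.
Suppose the result is true for t = j, so S(j) = 2(-5)^j(j - 1) + 2.
Then S(j+1) = S(j) + ((-5)^j(-12j + 2)) = (2(-5)^j(j - 1) + 2) + ((-5)^j(-12j + 2)).
Simplifying, S(j+1) = -10(-5)^j·j + 2 = 2(-5)^(j+1)((j+1) - 1) + 2,
which is the closed form with t = j+1.
By induction, the statement is established for all t ≥ 1.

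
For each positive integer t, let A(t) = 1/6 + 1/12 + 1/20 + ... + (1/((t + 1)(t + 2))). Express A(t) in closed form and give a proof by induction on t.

A(t) = t/(2(t + 2))

We claim A(t) = t/(2(t + 2)) for all t ≥ 1.
Base case (t = 1): A(1) = 1/6, and the closed form gives 1/6. They agree.
Inductive step: assume the claim holds for t = j, so A(j) = j/(2(j + 2)).
Then A(j+1) = A(j) + (1/((j + 2)(j + 3))) = (j/(2(j + 2))) + (1/((j + 2)(j + 3))).
Simplifying, A(j+1) = (j + 1)/(2(j + 3)) = (j+1)/(2((j+1) + 2)),
which is the closed form with t = j+1.
By induction, the statement is established for all t ≥ 1.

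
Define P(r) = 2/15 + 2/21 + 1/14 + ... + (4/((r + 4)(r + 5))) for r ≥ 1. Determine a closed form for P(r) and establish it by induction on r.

We claim P(r) = 4r/(5(r + 5)) for all r ≥ 1.
Base case (r = 1): P(1) = 2/15, and the closed form gives 2/15. They agree.
Suppose the result is true for r = j, so P(j) = 4j/(5(j + 5)).
Then P(j+1) = P(j) + (4/((j + 5)(j + 6))) = (4j/(5(j + 5))) + (4/((j + 5)(j + 6))).
Simplifying, P(j+1) = 4(j + 1)/(5(j + 6)) = 4(j+1)/(5((j+1) + 5)),
which is the closed form with r = j+1.
By the principle of mathematical induction, the result holds for all r ≥ 1.

P(r) = 4r/(5(r + 5))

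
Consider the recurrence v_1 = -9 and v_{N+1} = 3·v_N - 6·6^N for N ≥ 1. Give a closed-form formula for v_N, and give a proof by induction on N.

Computing the first terms: v_1 = -9, v_2 = -63, v_3 = -405. This suggests v_N = 3^N - 2·6^N.
Base case (N = 1): the formula gives -9 = -9 = v_1.
Suppose the result is true for N = p, so v_p = 3^p - 2·6^p.
Then v_{p+1} = 3·v_p - 6·6^p = 3·(3^p - 2·6^p) - 6·6^p = 3^(p + 1) - 2·6^(p + 1),
which is the claimed formula at N = p+1.
Hence, by induction on N, the claim holds for every N ≥ 1.

v_N = 3^N - 2·6^N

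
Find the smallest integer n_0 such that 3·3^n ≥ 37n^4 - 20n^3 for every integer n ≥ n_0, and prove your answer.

At n = 10: 177147 < 350000, so the inequality fails and n_0 ≥ 11. We prove 3·3^n ≥ 37n^4 - 20n^3 for all n ≥ 11.
For the base case n = 11: 3·3^n = 531441 and 37n^4 - 20n^3 = 515097, so 531441 ≥ 515097.
Suppose the result is true for n = p, so 3·3^p ≥ 37p^4 - 20p^3.
Then 3·3^(p + 1) = 3·(3·3^p) ≥ 3·(37p^4 - 20p^3).
Also, for p ≥ 11 we have 3·(37p^4 - 20p^3) ≥ 37(p+1)^4 - 20(p+1)^3, since 3·(37p^4 - 20p^3) − (37(p+1)^4 - 20(p+1)^3) = 74p^4 - 188p^3 - 162p^2 - 88p - 17, which is nonnegative for all p ≥ 11.
Combining, 3·3^(p + 1) ≥ 37(p+1)^4 - 20(p+1)^3.
By the principle of mathematical induction, the result holds for all n ≥ 11.
Hence the smallest such n_0 is 11.

n_0 = 11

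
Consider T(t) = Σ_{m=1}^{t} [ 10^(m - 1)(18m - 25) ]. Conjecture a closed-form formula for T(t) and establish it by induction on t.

We claim T(t) = 10^t(2t - 3) + 3 for all t ≥ 1.
Base step (t = 1): T(1) = -7, and the closed form gives -7. They agree.
For the inductive step, assume it holds for an arbitrary m ≥ 1, so T(m) = 10^m(2m - 3) + 3.
Then T(m+1) = T(m) + (10^m(18m - 7)) = (10^m(2m - 3) + 3) + (10^m(18m - 7)).
Simplifying, T(m+1) = 20·10^m·m - 10·10^m + 3 = 10^(m+1)(2(m+1) - 3) + 3,
which is the closed form with t = m+1.
By induction, the statement is established for all t ≥ 1.

T(t) = 10^t(2t - 3) + 3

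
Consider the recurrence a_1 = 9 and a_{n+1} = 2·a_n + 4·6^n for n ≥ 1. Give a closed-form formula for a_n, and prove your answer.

Computing the first terms: a_1 = 9, a_2 = 42, a_3 = 228. This suggests a_n = 3·2^(n - 1) + 6^n.
Base case (n = 1): the formula gives 9 = 9 = a_1.
Suppose the result is true for n = k, so a_k = 3·2^(k - 1) + 6^k.
Then a_{k+1} = 2·a_k + 4·6^k = 2·(3·2^(k - 1) + 6^k) + 4·6^k = 3·2^k + 6^(k + 1) = 3·2^((k+1) - 1) + 6^(k+1),
which is the claimed formula at n = k+1.
This completes the induction.

a_n = 3·2^(n - 1) + 6^n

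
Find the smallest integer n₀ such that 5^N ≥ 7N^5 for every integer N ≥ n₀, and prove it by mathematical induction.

n₀ = 8

At N = 7: 78125 < 117649, so the inequality fails and n₀ ≥ 8. We prove 5^N ≥ 7N^5 for all N ≥ 8.
For the base case N = 8: 5^N = 390625 and 7N^5 = 229376, so 390625 ≥ 229376.
Inductive step: suppose the statement holds for some m ≥ 8, so 5^m ≥ 7m^5.
Then 5^(m + 1) = 5·(5^m) ≥ 5·(7m^5).
Also, for m ≥ 8 we have 5·(7m^5) ≥ 7(m+1)^5, since 5 ≥ (1 + 1/m)^5 for all m ≥ 8.
Combining, 5^(m + 1) ≥ 7(m+1)^5.
By the principle of mathematical induction, the result holds for all N ≥ 8.
Hence the smallest such n₀ is 8.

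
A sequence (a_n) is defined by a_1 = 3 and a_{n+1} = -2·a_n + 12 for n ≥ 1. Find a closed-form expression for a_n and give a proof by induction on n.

Computing the first terms: a_1 = 3, a_2 = 6, a_3 = 0. This suggests a_n = -(-2)^(n - 1) + 4.
When n = 1: the formula gives 3 = 3 = a_1.
Inductive step: suppose the statement holds for some i ≥ 1, so a_i = -(-2)^(i - 1) + 4.
Then a_{i+1} = -2·a_i + 12 = -2·(-(-2)^(i - 1) + 4) + 12 = -(-2)^i + 4 = -(-2)^((i+1) - 1) + 4,
which is the claimed formula at n = i+1.
This completes the induction.

a_n = -(-2)^(n - 1) + 4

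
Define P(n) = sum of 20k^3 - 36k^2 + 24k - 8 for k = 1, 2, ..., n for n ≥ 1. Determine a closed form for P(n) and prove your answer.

We claim P(n) = n(n - 1)(5n^2 + 3n + 2) for all n ≥ 1.
When n = 1: P(1) = 0, and the closed form gives 0. They agree.
Inductive step: suppose the statement holds for some k ≥ 1, so P(k) = k(5k^3 - 2k^2 - k - 2).
Then P(k+1) = P(k) + (4k(5k^2 + 6k + 3)) = (k(5k^3 - 2k^2 - k - 2)) + (4k(5k^2 + 6k + 3)).
Simplifying, P(k+1) = k(k + 1)(5k^2 + 13k + 10) = (k+1)((k+1) - 1)(5(k+1)^2 + 3(k+1) + 2),
which is the closed form with n = k+1.
By induction, the statement is established for all n ≥ 1.

P(n) = n(n - 1)(5n^2 + 3n + 2)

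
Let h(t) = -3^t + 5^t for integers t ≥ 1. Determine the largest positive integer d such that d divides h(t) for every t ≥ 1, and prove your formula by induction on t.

d = 2

Computing the first values: h(1) = 2 and h(2) = 16; gcd(2, 16) = 2, so d ≤ 2.
We prove 2 | -3^t + 5^t for all t ≥ 1 by induction on t.
Base case (t = 1): h(1) = 2 = 2·(1), so 2 | h(1).
Suppose the result is true for t = k, i.e. 2 | h(k). Then
5^{k+1} − 3^{k+1} = 5·5^k − 3·3^k = 5·(5^k − 3^k) + (2)·3^k. The first term is divisible by 2 by the inductive hypothesis, and the second term (2)·3^k is divisible by 2 since 2 | 2. Hence 2 | h(k+1).
By induction, the statement is established for all t ≥ 1.
Therefore the largest such d is 2.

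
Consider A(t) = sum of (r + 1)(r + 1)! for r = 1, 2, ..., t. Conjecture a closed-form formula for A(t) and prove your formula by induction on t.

A(t) = (t + 2)! - 2

We claim A(t) = (t + 2)! - 2 for all t ≥ 1.
When t = 1: A(1) = 4, and the closed form gives 4. They agree.
Suppose the result is true for t = r, so A(r) = (r + 2)! - 2.
Then A(r+1) = A(r) + ((r + 2)(r + 2)!) = ((r + 2)! - 2) + ((r + 2)(r + 2)!).
Simplifying, A(r+1) = ((r+1) + 2)! - 2,
which is the closed form with t = r+1.
This completes the induction.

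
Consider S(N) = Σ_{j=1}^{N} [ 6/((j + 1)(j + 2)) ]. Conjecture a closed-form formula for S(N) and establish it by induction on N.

We claim S(N) = 3N/(N + 2) for all N ≥ 1.
When N = 1: S(1) = 1, and the closed form gives 1. They agree.
Inductive step: suppose the statement holds for some j ≥ 1, so S(j) = 3j/(j + 2).
Then S(j+1) = S(j) + (6/((j + 2)(j + 3))) = (3j/(j + 2)) + (6/((j + 2)(j + 3))).
Simplifying, S(j+1) = 3(j + 1)/(j + 3) = 3(j+1)/((j+1) + 2),
which is the closed form with N = j+1.
By the principle of mathematical induction, the result holds for all N ≥ 1.

S(N) = 3N/(N + 2)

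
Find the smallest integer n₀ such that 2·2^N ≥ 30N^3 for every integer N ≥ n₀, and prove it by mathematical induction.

n₀ = 16

At N = 15: 65536 < 101250, so the inequality fails and n₀ ≥ 16. We prove 2·2^N ≥ 30N^3 for all N ≥ 16.
Base step (N = 16): 2·2^N = 131072 and 30N^3 = 122880, so 131072 ≥ 122880.
Inductive step: assume the claim holds for N = i, so 2·2^i ≥ 30i^3.
Then 2·2^(i + 1) = 2·(2·2^i) ≥ 2·(30i^3).
Also, for i ≥ 16 we have 2·(30i^3) ≥ 30(i+1)^3, since 2 ≥ (1 + 1/i)^3 for all i ≥ 16.
Combining, 2·2^(i + 1) ≥ 30(i+1)^3.
Hence, by induction on N, the claim holds for every N ≥ 16.
Hence the smallest such n₀ is 16.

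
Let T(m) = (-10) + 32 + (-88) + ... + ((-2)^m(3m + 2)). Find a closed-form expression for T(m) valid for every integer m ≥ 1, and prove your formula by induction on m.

We claim T(m) = 2(-2)^m(m + 1) - 2 for all m ≥ 1.
When m = 1: T(1) = -10, and the closed form gives -10. They agree.
Inductive step: assume the claim holds for m = p, so T(p) = 2(-2)^p(p + 1) - 2.
Then T(p+1) = T(p) + ((-2)^(p + 1)(3p + 5)) = (2(-2)^p(p + 1) - 2) + ((-2)^(p + 1)(3p + 5)).
Simplifying, T(p+1) = -4(-2)^p·p - 8(-2)^p - 2 = 2(-2)^(p+1)((p+1) + 1) - 2,
which is the closed form with m = p+1.
By induction, the statement is established for all m ≥ 1.

T(m) = 2(-2)^m(m + 1) - 2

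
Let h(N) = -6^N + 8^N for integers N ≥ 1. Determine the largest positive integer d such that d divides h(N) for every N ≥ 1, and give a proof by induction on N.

d = 2

Computing the first values: h(1) = 2 and h(2) = 28; gcd(2, 28) = 2, so d ≤ 2.
We prove 2 | -6^N + 8^N for all N ≥ 1 by induction on N.
For the base case N = 1: h(1) = 2 = 2·(1), so 2 | h(1).
Suppose the result is true for N = m, i.e. 2 | h(m). Then
8^{m+1} − 6^{m+1} = 8·8^m − 6·6^m = 8·(8^m − 6^m) + (2)·6^m. The first term is divisible by 2 by the inductive hypothesis, and the second term (2)·6^m is divisible by 2 since 2 | 2. Hence 2 | h(m+1).
Hence, by induction on N, the claim holds for every N ≥ 1.
Therefore the largest such d is 2.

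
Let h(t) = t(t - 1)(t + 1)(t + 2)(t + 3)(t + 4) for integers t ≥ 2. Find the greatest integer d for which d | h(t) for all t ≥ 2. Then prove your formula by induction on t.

Computing the first values: h(2) = 720 and h(3) = 5040; gcd(720, 5040) = 720, so d ≤ 720.
We prove 720 | t(t - 1)(t + 1)(t + 2)(t + 3)(t + 4) for all t ≥ 2 by induction on t.
Base case (t = 2): h(2) = 720 = 720·(1), so 720 | h(2).
For the inductive step, assume it holds for an arbitrary p ≥ 2, i.e. 720 | h(p). Then
h(p+1) − h(p) = p·(p+1)·(p+2)·(p+3)·(p+4)·(p+5) − (p-1)·p·(p+1)·(p+2)·(p+3)·(p+4) = p·(p+1)·(p+2)·(p+3)·(p+4)·[(p+5) − (p-1)] = 6·p·(p+1)·(p+2)·(p+3)·(p+4). The product of 5 consecutive integers is divisible by (5)! = 120, so h(p+1) − h(p) is divisible by 6·120 = 720. By the inductive hypothesis 720 | h(p), hence 720 | h(p+1).
This completes the induction.
Therefore the largest such d is 720.

d = 720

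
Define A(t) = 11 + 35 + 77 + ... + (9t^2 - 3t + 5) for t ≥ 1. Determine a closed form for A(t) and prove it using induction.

A(t) = t(3t^2 + 3t + 5)

We claim A(t) = t(3t^2 + 3t + 5) for all t ≥ 1.
Base case (t = 1): A(1) = 11, and the closed form gives 11. They agree.
Inductive step: suppose the statement holds for some i ≥ 1, so A(i) = i(3i^2 + 3i + 5).
Then A(i+1) = A(i) + (9i^2 + 15i + 11) = (i(3i^2 + 3i + 5)) + (9i^2 + 15i + 11).
Simplifying, A(i+1) = (i + 1)(3i^2 + 9i + 11) = (i+1)(3(i+1)^2 + 3(i+1) + 5),
which is the closed form with t = i+1.
By the principle of mathematical induction, the result holds for all t ≥ 1.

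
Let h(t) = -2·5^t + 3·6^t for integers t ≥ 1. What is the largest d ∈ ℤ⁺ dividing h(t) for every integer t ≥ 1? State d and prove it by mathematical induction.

d = 2

Computing the first values: h(1) = 8 and h(2) = 58; gcd(8, 58) = 2, so d ≤ 2.
We prove 2 | -2·5^t + 3·6^t for all t ≥ 1 by induction on t.
When t = 1: h(1) = 8 = 2·(4), so 2 | h(1).
Inductive step: suppose the statement holds for some p ≥ 1, i.e. 2 | h(p). Then
h(p+1) − 6·h(p) = (-2·5^(p+1) + 3·6^(p+1)) − 6·(-2·5^p + 3·6^p) = (-2)·5^p·(5 − 6) = (2)·5^p. Since 2 | h(p) by the inductive hypothesis, 2 | 6·h(p); and 2 | 2 since 2 = 2·1. Therefore 2 | h(p+1).
Hence, by induction on t, the claim holds for every t ≥ 1.
Therefore the largest such d is 2.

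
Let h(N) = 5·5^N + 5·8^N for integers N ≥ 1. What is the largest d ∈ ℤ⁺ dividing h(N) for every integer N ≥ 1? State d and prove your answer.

Computing the first values: h(1) = 65 and h(2) = 445; gcd(65, 445) = 5, so d ≤ 5.
We prove 5 | 5·5^N + 5·8^N for all N ≥ 1 by induction on N.
Base step (N = 1): h(1) = 65 = 5·(13), so 5 | h(1).
Suppose the result is true for N = k, i.e. 5 | h(k). Then
h(k+1) − 8·h(k) = (5·5^(k+1) + 5·8^(k+1)) − 8·(5·5^k + 5·8^k) = (5)·5^k·(5 − 8) = (-15)·5^k. Since 5 | h(k) by the inductive hypothesis, 5 | 8·h(k); and 5 | -15 since -15 = 5·-3. Therefore 5 | h(k+1).
This completes the induction.
Therefore the largest such d is 5.

d = 5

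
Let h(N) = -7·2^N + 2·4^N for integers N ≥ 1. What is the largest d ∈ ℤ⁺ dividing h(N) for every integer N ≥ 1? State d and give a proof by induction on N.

d = 2

Computing the first values: h(1) = -6 and h(2) = 4; gcd(-6, 4) = 2, so d ≤ 2.
We prove 2 | -7·2^N + 2·4^N for all N ≥ 1 by induction on N.
When N = 1: h(1) = -6 = 2·(-3), so 2 | h(1).
For the inductive step, assume it holds for an arbitrary r ≥ 1, i.e. 2 | h(r). Then
h(r+1) − 4·h(r) = (-7·2^(r+1) + 2·4^(r+1)) − 4·(-7·2^r + 2·4^r) = (-7)·2^r·(2 − 4) = (14)·2^r. Since 2 | h(r) by the inductive hypothesis, 2 | 4·h(r); and 2 | 14 since 14 = 2·7. Therefore 2 | h(r+1).
By induction, the statement is established for all N ≥ 1.
Therefore the largest such d is 2.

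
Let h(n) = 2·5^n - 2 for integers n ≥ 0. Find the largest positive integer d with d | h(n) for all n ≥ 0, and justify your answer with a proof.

d = 8

Computing the first values: h(0) = 0 and h(1) = 8; gcd(0, 8) = 8, so d ≤ 8.
We prove 8 | 2·5^n - 2 for all n ≥ 0 by induction on n.
Base case (n = 0): h(0) = 0 = 8·(0), so 8 | h(0).
Inductive step: suppose the statement holds for some j ≥ 0, i.e. 8 | h(j). Then
h(j+1) = 2·5^(j+1) - 2 = 5·(2·5^j - 2) + 8 = 5·h(j) + 8. The first term is divisible by 8 by the inductive hypothesis, and 8 is divisible by 8. Hence 8 | h(j+1).
By the principle of mathematical induction, the result holds for all n ≥ 0.
Therefore the largest such d is 8.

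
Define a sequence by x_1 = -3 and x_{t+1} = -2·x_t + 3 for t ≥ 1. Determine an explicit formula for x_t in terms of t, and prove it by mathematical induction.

Computing the first terms: x_1 = -3, x_2 = 9, x_3 = -15. This suggests x_t = -(-2)^(t + 1) + 1.
For the base case t = 1: the formula gives -3 = -3 = x_1.
For the inductive step, assume it holds for an arbitrary j ≥ 1, so x_j = -(-2)^(j + 1) + 1.
Then x_{j+1} = -2·x_j + 3 = -2·(-(-2)^(j + 1) + 1) + 3 = -(-2)^(j + 2) + 1 = -(-2)^((j+1) + 1) + 1,
which is the claimed formula at t = j+1.
Hence, by induction on t, the claim holds for every t ≥ 1.

x_t = -(-2)^(t + 1) + 1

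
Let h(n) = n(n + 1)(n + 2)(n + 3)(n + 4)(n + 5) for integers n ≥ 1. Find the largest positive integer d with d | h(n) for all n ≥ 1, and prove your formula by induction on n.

d = 720

Computing the first values: h(1) = 720 and h(2) = 5040; gcd(720, 5040) = 720, so d ≤ 720.
We prove 720 | n(n + 1)(n + 2)(n + 3)(n + 4)(n + 5) for all n ≥ 1 by induction on n.
When n = 1: h(1) = 720 = 720·(1), so 720 | h(1).
Suppose the result is true for n = p, i.e. 720 | h(p). Then
h(p+1) − h(p) = (p+1)·(p+2)·(p+3)·(p+4)·(p+5)·(p+6) − p·(p+1)·(p+2)·(p+3)·(p+4)·(p+5) = (p+1)·(p+2)·(p+3)·(p+4)·(p+5)·[(p+6) − p] = 6·(p+1)·(p+2)·(p+3)·(p+4)·(p+5). The product of 5 consecutive integers is divisible by (5)! = 120, so h(p+1) − h(p) is divisible by 6·120 = 720. By the inductive hypothesis 720 | h(p), hence 720 | h(p+1).
Hence, by induction on n, the claim holds for every n ≥ 1.
Therefore the largest such d is 720.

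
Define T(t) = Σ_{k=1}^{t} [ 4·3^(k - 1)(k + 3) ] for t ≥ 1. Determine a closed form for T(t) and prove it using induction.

T(t) = 3^t(2t + 5) - 5

We claim T(t) = 3^t(2t + 5) - 5 for all t ≥ 1.
Base step (t = 1): T(1) = 16, and the closed form gives 16. They agree.
For the inductive step, assume it holds for an arbitrary k ≥ 1, so T(k) = 3^k(2k + 5) - 5.
Then T(k+1) = T(k) + (4·3^k(k + 4)) = (3^k(2k + 5) - 5) + (4·3^k(k + 4)).
Simplifying, T(k+1) = 6·3^k·k + 21·3^k - 5 = 3^(k+1)(2(k+1) + 5) - 5,
which is the closed form with t = k+1.
By the principle of mathematical induction, the result holds for all t ≥ 1.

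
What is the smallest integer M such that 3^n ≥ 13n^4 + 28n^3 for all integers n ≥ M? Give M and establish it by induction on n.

M = 12

At n = 11: 177147 < 227601, so the inequality fails and M ≥ 12. We prove 3^n ≥ 13n^4 + 28n^3 for all n ≥ 12.
Base step (n = 12): 3^n = 531441 and 13n^4 + 28n^3 = 317952, so 531441 ≥ 317952.
Inductive step: assume the claim holds for n = i, so 3^i ≥ 13i^4 + 28i^3.
Then 3^(i + 1) = 3·(3^i) ≥ 3·(13i^4 + 28i^3).
Also, for i ≥ 12 we have 3·(13i^4 + 28i^3) ≥ 13(i+1)^4 + 28(i+1)^3, since 3·(13i^4 + 28i^3) − (13(i+1)^4 + 28(i+1)^3) = 26i^4 + 4i^3 - 162i^2 - 136i - 41, which is nonnegative for all i ≥ 12.
Combining, 3^(i + 1) ≥ 13(i+1)^4 + 28(i+1)^3.
By induction, the statement is established for all n ≥ 12.
Hence the smallest such M is 12.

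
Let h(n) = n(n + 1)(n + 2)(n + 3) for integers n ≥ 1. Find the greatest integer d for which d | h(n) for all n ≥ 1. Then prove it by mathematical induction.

d = 24

Computing the first values: h(1) = 24 and h(2) = 120; gcd(24, 120) = 24, so d ≤ 24.
We prove 24 | n(n + 1)(n + 2)(n + 3) for all n ≥ 1 by induction on n.
Base case (n = 1): h(1) = 24 = 24·(1), so 24 | h(1).
Inductive step: suppose the statement holds for some j ≥ 1, i.e. 24 | h(j). Then
h(j+1) − h(j) = (j+1)·(j+2)·(j+3)·(j+4) − j·(j+1)·(j+2)·(j+3) = (j+1)·(j+2)·(j+3)·[(j+4) − j] = 4·(j+1)·(j+2)·(j+3). The product of 3 consecutive integers is divisible by (3)! = 6, so h(j+1) − h(j) is divisible by 4·6 = 24. By the inductive hypothesis 24 | h(j), hence 24 | h(j+1).
This completes the induction.
Therefore the largest such d is 24.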